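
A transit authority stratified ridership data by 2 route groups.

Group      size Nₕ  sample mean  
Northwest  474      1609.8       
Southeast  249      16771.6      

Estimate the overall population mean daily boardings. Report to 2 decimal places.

N = 474 + 249 = 723.
The stratified mean weights each stratum mean by its population share Nₕ/N.
Σ Nₕx̄ₕ = 474·1609.8 + 249·16771.6 = 763045.2 + 4176128.4 = 4939173.6.
Divide by N: 4939173.6 / 723 = 6831.4988... → 6831.50.

6831.50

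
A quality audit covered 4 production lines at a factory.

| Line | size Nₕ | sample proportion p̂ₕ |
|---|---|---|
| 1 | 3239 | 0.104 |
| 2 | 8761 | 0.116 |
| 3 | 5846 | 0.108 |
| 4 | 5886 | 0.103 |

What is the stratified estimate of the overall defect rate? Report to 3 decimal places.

0.109

N = 3239 + 8761 + 5846 + 5886 = 23732.
Overall proportion = Σ (Nₕ/N)·p̂ₕ.
Σ Nₕp̂ₕ = 336.856 + 1016.276 + 631.368 + 606.258 = 2590.758.
2590.758 / 23732 = 0.10917... → 0.109.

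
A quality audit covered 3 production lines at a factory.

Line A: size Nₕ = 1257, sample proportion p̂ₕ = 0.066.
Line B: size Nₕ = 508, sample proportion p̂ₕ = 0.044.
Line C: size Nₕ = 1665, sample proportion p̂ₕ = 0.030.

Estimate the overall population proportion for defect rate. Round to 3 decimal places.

Wₕ = Nₕ/N with N = 3430: 0.3665, 0.1481, 0.4854.
p̂_st = 0.3665·0.066 + 0.1481·0.044 + 0.4854·0.030 ≈ 0.04527... → 0.045.

0.045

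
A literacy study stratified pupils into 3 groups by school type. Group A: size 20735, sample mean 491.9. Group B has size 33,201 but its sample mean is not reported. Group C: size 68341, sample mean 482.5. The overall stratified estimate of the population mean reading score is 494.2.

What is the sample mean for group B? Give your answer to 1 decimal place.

Σ Nₕx̄ₕ = N·μ, so 33201·x̄_B = 122277·494.2 − (20735·491.9 + 68341·482.5).
= 60429293.4 − 43174079 = 17255214.4.
x̄_B = 17255214.4 / 33201 = 519.720... → 519.7.

519.7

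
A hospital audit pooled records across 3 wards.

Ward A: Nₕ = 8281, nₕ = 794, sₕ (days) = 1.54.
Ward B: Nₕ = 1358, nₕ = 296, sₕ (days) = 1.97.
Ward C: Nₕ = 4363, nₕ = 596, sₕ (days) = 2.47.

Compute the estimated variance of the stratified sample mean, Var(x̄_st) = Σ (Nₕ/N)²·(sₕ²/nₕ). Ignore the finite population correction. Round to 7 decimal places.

N = 14002. Term for each stratum: Wₕ²sₕ²/nₕ.
Var(x̄_st) = 0.0010447355 + 0.0001233276 + 0.0009938891 = 0.0021619522 → 0.0021620.

0.0021620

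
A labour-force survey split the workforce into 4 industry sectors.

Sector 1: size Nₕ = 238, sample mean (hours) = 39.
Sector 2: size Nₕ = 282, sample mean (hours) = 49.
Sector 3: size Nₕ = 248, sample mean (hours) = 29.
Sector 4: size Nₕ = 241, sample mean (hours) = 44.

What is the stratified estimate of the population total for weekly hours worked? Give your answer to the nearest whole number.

Estimate total by summing Nₕ·x̄ₕ over strata.
238·39 + 282·49 + 248·29 + 241·44 = 9282 + 13818 + 7192 + 10604 = 40896.

40896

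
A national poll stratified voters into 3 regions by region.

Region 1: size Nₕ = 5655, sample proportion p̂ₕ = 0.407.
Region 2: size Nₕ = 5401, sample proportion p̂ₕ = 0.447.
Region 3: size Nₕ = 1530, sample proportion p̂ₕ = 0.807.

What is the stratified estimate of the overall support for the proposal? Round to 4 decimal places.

0.4728

Wₕ = Nₕ/N with N = 12586: 0.4493, 0.4291, 0.1216.
p̂_st = 0.4493·0.407 + 0.4291·0.447 + 0.1216·0.807 ≈ 0.472791... → 0.4728.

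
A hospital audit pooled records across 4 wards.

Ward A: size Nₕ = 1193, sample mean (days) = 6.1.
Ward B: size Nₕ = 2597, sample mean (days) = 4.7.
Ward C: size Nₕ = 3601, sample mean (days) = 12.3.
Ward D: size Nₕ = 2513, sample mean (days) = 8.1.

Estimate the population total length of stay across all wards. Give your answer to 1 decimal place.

84130.8

Population total = Σ Nₕ·x̄ₕ (each stratum's size times its mean).
1193·6.1 + 2597·4.7 + 3601·12.3 + 2513·8.1 = 7277.3 + 12205.9 + 44292.3 + 20355.3 = 84130.8.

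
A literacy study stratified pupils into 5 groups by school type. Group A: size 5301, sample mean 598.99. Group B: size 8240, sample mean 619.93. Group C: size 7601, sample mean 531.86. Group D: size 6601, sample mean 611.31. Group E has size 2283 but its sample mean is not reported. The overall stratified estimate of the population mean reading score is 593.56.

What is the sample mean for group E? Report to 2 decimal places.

639.88

N = 5301 + 8240 + 7601 + 6601 + 2283 = 30026.
Overall total = μ·N = 593.56·30026 = 17822232.56.
Subtract the known strata: 5301·598.99 + 8240·619.93 + 7601·531.86 + 6601·611.31 = 16361394.36.
Remaining total for group E: 17822232.56 − 16361394.36 = 1460838.2.
Divide by its size: 1460838.2 / 2283 = 639.8766... → 639.88.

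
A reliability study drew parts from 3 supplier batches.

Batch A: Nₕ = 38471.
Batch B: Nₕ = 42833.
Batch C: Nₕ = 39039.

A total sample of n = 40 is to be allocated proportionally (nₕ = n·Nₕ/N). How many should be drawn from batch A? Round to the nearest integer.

13

Share of batch A = 38471/120343 = 0.31968.
Allocate 40 × 0.31968 = 12.787... → 13.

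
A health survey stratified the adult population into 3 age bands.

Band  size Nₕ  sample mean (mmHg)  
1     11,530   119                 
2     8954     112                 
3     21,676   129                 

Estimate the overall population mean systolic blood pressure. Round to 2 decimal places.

122.65

N = 42160; weights Wₕ = Nₕ/N = (0.2735, 0.2124, 0.5141).
x̄_st = Σ Wₕ·x̄ₕ = 0.2735·119 + 0.2124·112 + 0.5141·129 ≈ 122.6547...
→ 122.65.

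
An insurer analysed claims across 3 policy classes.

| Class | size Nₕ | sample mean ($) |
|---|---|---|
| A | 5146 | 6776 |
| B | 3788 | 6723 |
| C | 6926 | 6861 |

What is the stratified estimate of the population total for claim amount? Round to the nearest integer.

A: 5146·6776 = 34869296
B: 3788·6723 = 25466724
C: 6926·6861 = 47519286
τ̂ = Σ Nₕx̄ₕ = 107855306.

107855306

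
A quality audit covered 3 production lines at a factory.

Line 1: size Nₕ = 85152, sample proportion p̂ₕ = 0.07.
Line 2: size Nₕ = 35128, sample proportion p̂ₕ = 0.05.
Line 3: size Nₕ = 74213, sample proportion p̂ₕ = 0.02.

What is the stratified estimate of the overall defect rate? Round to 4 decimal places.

0.0473

N = 85152 + 35128 + 74213 = 194493.
Overall proportion = Σ (Nₕ/N)·p̂ₕ.
Σ Nₕp̂ₕ = 5960.64 + 1756.4 + 1484.26 = 9201.3.
9201.3 / 194493 = 0.047309... → 0.0473.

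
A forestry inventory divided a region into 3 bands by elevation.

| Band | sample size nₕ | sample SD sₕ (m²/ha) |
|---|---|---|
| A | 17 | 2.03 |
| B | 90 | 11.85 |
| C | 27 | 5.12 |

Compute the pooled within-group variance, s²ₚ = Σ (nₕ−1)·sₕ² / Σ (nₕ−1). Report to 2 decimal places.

Degrees of freedom: 16 + 89 + 26 = 131.
Σ(nₕ−1)sₕ² = 16·4.1209 + 89·140.4225 + 26·26.2144 = 13245.1113.
s²ₚ = 13245.1113 / 131 = 101.1077... → 101.11.

101.11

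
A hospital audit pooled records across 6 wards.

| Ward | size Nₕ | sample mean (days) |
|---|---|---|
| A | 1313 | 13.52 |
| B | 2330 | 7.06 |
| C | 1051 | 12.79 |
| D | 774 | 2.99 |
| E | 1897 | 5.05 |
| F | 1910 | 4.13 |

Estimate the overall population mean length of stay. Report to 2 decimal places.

N = 1313 + 2330 + 1051 + 774 + 1897 + 1910 = 9275.
Weight each subgroup mean by Nₕ/N and sum.
Σ Nₕx̄ₕ = 1313·13.52 + 2330·7.06 + 1051·12.79 + 774·2.99 + 1897·5.05 + 1910·4.13 = 17751.76 + 16449.8 + 13442.29 + 2314.26 + 9579.85 + 7888.3 = 67426.26.
Divide by N: 67426.26 / 9275 = 7.2697... → 7.27.

7.27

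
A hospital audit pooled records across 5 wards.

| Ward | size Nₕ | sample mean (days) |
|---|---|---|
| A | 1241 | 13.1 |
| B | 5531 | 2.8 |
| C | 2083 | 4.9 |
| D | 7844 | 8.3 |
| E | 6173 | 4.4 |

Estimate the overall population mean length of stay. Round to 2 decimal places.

x̄_st = (Σ Nₕx̄ₕ) / (Σ Nₕ) = (1241·13.1 + 5531·2.8 + 2083·4.9 + 7844·8.3 + 6173·4.4) / 22872
= 134217 / 22872 = 5.8682... → 5.87.

5.87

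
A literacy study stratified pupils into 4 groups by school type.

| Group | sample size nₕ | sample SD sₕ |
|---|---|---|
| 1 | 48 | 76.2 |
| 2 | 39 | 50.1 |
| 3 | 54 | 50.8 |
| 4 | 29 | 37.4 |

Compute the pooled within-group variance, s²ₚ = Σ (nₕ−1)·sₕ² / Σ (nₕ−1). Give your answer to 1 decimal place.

3278.4

Degrees of freedom: 47 + 38 + 53 + 28 = 166.
Σ(nₕ−1)sₕ² = 47·5806.44 + 38·2510.01 + 53·2580.64 + 28·1398.76 = 544222.26.
s²ₚ = 544222.26 / 166 = 3278.447... → 3278.4.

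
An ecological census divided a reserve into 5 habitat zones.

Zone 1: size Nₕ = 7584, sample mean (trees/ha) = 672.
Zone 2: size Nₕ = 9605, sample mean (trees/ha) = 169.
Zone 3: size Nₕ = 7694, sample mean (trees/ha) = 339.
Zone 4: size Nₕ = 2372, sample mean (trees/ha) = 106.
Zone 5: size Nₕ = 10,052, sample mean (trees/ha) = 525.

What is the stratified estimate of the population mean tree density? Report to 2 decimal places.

398.23

x̄_st = (Σ Nₕx̄ₕ) / (Σ Nₕ) = (7584·672 + 9605·169 + 7694·339 + 2372·106 + 10052·525) / 37307
= 14856691 / 37307 = 398.2280... → 398.23.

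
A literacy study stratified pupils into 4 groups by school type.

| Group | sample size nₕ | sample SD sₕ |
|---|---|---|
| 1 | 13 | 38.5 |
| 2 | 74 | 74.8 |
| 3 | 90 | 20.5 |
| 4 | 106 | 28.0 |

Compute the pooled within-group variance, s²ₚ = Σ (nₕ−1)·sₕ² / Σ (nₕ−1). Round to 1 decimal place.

Degrees of freedom: 12 + 73 + 89 + 105 = 279.
Σ(nₕ−1)sₕ² = 12·1482.25 + 73·5595.04 + 89·420.25 + 105·784 = 545947.17.
s²ₚ = 545947.17 / 279 = 1956.800... → 1956.8.

1956.8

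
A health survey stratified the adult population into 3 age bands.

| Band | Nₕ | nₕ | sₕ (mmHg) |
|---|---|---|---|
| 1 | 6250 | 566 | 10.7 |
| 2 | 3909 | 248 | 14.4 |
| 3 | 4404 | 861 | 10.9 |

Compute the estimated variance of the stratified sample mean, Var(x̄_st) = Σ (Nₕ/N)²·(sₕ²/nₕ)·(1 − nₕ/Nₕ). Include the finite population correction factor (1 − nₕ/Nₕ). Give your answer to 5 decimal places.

0.10046

N = 14563. Term for each stratum: Wₕ²sₕ²/nₕ·(1−nₕ/Nₕ).
Var(x̄_st) = 0.03388313 + 0.05642051 + 0.01015235 = 0.10045599 → 0.10046.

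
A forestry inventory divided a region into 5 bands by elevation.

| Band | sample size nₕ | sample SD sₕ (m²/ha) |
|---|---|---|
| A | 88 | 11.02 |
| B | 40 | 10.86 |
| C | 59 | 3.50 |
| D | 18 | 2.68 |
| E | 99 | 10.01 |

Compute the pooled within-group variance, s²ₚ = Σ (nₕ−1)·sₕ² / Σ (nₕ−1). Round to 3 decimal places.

Degrees of freedom: 87 + 39 + 58 + 17 + 98 = 299.
Σ(nₕ−1)sₕ² = 87·121.4404 + 39·117.9396 + 58·12.25 + 17·7.1824 + 98·100.2001 = 25817.1698.
s²ₚ = 25817.1698 / 299 = 86.34505... → 86.345.

86.345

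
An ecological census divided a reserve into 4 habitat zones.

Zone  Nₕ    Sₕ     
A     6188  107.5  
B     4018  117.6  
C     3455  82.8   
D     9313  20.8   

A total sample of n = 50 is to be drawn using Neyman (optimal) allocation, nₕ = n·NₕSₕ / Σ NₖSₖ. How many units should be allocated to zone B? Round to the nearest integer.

15

Σ NₕSₕ = 6188·107.5 + 4018·117.6 + 3455·82.8 + 9313·20.8 = 1617511.2.
Share for B: 472516.8/1617511.2 = 0.29213.
n_B = 50 × 0.29213 = 14.606... → 15.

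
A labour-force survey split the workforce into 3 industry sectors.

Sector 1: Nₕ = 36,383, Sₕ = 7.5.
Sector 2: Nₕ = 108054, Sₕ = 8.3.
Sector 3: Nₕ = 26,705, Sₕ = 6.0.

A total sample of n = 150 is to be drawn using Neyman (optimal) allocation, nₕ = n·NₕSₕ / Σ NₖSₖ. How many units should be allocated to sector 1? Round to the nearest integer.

Σ NₕSₕ = 36383·7.5 + 108054·8.3 + 26705·6.0 = 1329950.7.
Share for 1: 272872.5/1329950.7 = 0.20517.
n_1 = 150 × 0.20517 = 30.776... → 31.

31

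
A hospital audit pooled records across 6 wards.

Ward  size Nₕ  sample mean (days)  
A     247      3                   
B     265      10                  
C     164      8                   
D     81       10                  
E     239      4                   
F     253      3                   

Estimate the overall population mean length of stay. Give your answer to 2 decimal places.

N = 247 + 265 + 164 + 81 + 239 + 253 = 1249.
The stratified mean weights each stratum mean by its population share Nₕ/N.
Σ Nₕx̄ₕ = 247·3 + 265·10 + 164·8 + 81·10 + 239·4 + 253·3 = 741 + 2650 + 1312 + 810 + 956 + 759 = 7228.
Divide by N: 7228 / 1249 = 5.7870... → 5.79.

5.79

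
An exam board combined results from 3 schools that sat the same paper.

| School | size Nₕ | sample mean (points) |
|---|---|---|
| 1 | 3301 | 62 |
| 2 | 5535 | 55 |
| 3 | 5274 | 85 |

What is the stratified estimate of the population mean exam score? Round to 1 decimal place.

67.9

N = 14110; weights Wₕ = Nₕ/N = (0.2339, 0.3923, 0.3738).
x̄_st = Σ Wₕ·x̄ₕ = 0.2339·62 + 0.3923·55 + 0.3738·85 ≈ 67.851...
→ 67.9.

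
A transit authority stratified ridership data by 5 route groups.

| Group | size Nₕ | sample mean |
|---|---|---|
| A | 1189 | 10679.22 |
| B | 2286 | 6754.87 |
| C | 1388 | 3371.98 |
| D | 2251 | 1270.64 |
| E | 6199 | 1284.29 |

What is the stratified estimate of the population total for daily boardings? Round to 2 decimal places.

A: 1189·10679.22 = 12697592.58
B: 2286·6754.87 = 15441632.82
C: 1388·3371.98 = 4680308.24
D: 2251·1270.64 = 2860210.64
E: 6199·1284.29 = 7961313.71
τ̂ = Σ Nₕx̄ₕ = 43641057.99.

43641057.99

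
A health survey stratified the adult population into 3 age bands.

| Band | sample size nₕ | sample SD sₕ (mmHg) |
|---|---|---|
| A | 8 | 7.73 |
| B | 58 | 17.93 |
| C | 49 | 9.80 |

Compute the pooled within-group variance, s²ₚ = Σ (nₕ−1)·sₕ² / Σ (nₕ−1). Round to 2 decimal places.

A: (8−1)·7.73² = 7·59.7529 = 418.2703
B: (58−1)·17.93² = 57·321.4849 = 18324.6393
C: (49−1)·9.80² = 48·96.04 = 4609.92
Numerator = 23352.8296; denominator = Σ(nₕ−1) = 112.
s²ₚ = 23352.8296/112 = 208.5074... → 208.51.

208.51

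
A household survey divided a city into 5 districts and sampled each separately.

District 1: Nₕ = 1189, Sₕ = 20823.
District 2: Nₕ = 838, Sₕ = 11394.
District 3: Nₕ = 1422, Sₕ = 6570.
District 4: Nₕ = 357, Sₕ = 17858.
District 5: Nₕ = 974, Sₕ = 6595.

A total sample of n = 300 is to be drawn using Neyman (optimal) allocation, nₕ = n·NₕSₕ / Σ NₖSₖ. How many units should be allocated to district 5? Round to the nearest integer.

1: NₕSₕ = 1189·20823 = 24758547
2: NₕSₕ = 838·11394 = 9548172
3: NₕSₕ = 1422·6570 = 9342540
4: NₕSₕ = 357·17858 = 6375306
5: NₕSₕ = 974·6595 = 6423530
Σ NₕSₕ = 56448095.
n_5 = 300·6423530/56448095 = 34.139... → 34.

34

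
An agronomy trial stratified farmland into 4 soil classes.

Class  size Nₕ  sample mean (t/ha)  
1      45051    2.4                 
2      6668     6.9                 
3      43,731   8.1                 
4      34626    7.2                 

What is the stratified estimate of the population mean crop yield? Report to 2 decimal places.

N = 45051 + 6668 + 43731 + 34626 = 130076.
The stratified mean weights each stratum mean by its population share Nₕ/N.
Σ Nₕx̄ₕ = 45051·2.4 + 6668·6.9 + 43731·8.1 + 34626·7.2 = 108122.4 + 46009.2 + 354221.1 + 249307.2 = 757659.9.
Divide by N: 757659.9 / 130076 = 5.8247... → 5.82.

5.82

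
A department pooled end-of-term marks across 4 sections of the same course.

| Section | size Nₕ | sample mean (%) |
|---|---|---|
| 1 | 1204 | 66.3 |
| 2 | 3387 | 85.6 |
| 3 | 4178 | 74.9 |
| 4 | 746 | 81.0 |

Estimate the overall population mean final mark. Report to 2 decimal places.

78.10

N = 1204 + 3387 + 4178 + 746 = 9515.
Overall mean = Σ (Nₕ/N)·x̄ₕ — weight by population share, not a simple average.
Σ Nₕx̄ₕ = 1204·66.3 + 3387·85.6 + 4178·74.9 + 746·81.0 = 79825.2 + 289927.2 + 312932.2 + 60426 = 743110.6.
Divide by N: 743110.6 / 9515 = 78.0989... → 78.10.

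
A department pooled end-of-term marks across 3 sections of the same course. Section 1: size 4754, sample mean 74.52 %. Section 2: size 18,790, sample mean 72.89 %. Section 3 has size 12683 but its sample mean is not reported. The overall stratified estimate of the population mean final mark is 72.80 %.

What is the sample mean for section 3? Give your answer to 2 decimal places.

N = 4754 + 18790 + 12683 = 36227.
Overall total = μ·N = 72.80·36227 = 2637325.6.
Subtract the known strata: 4754·74.52 + 18790·72.89 = 1723871.18.
Remaining total for section 3: 2637325.6 − 1723871.18 = 913454.42.
Divide by its size: 913454.42 / 12683 = 72.0220... → 72.02.

72.02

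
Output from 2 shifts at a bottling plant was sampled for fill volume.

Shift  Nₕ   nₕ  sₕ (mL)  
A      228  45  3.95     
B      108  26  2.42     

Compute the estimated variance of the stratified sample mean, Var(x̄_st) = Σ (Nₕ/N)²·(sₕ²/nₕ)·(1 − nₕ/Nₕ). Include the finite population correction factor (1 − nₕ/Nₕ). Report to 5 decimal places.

0.14581

N = 336; Wₕ = Nₕ/N.
shift A: (228/336)²·3.95²/45·(1 − 45/228) = 0.12814128
shift B: (108/336)²·2.42²/26·(1 − 26/108) = 0.01766918
Sum = 0.14581046 → 0.14581.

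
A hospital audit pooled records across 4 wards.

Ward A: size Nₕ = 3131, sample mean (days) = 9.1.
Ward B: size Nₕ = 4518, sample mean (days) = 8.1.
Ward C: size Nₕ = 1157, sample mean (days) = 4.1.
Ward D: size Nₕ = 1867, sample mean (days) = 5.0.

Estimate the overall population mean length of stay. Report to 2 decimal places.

7.42

N = 10673; weights Wₕ = Nₕ/N = (0.2934, 0.4233, 0.1084, 0.1749).
x̄_st = Σ Wₕ·x̄ₕ = 0.2934·9.1 + 0.4233·8.1 + 0.1084·4.1 + 0.1749·5.0 ≈ 7.4175...
→ 7.42.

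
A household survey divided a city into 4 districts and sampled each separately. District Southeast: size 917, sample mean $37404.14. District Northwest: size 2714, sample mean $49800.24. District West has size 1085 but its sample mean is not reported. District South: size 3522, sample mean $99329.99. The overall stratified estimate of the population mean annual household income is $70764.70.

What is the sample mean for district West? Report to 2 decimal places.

58674.59

Σ Nₕx̄ₕ = N·μ, so 1085·x̄_West = 8238·70764.70 − (917·37404.14 + 2714·49800.24 + 3522·99329.99).
= 582959598.6 − 519297672.52 = 63661926.08.
x̄_West = 63661926.08 / 1085 = 58674.5862... → 58674.59.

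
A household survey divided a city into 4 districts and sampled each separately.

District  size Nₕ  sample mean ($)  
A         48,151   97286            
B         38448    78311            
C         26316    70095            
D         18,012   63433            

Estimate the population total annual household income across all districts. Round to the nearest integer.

Estimate total by summing Nₕ·x̄ₕ over strata.
48151·97286 + 38448·78311 + 26316·70095 + 18012·63433 = 4684418186 + 3010901328 + 1844620020 + 1142555196 = 10682494730.

10682494730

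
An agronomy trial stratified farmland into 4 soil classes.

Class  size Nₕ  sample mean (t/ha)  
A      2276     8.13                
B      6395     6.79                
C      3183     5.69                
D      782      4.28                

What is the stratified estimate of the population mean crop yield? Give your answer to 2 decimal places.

N = 12636; weights Wₕ = Nₕ/N = (0.1801, 0.5061, 0.2519, 0.0619).
x̄_st = Σ Wₕ·x̄ₕ = 0.1801·8.13 + 0.5061·6.79 + 0.2519·5.69 + 0.0619·4.28 ≈ 6.5989...
→ 6.60.

6.60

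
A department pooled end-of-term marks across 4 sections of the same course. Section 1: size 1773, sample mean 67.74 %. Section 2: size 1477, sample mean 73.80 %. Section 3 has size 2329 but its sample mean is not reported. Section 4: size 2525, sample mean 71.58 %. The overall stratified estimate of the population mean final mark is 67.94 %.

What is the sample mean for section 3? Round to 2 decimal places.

Σ Nₕx̄ₕ = N·μ, so 2329·x̄_3 = 8104·67.94 − (1773·67.74 + 1477·73.80 + 2525·71.58).
= 550585.76 − 409845.12 = 140740.64.
x̄_3 = 140740.64 / 2329 = 60.4296... → 60.43.

60.43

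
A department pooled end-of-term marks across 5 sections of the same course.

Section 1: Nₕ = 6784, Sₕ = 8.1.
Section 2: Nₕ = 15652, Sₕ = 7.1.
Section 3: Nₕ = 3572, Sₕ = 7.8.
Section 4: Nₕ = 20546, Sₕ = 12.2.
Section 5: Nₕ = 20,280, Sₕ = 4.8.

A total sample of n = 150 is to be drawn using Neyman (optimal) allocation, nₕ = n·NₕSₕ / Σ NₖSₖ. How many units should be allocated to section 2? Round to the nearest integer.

1: NₕSₕ = 6784·8.1 = 54950.4
2: NₕSₕ = 15652·7.1 = 111129.2
3: NₕSₕ = 3572·7.8 = 27861.6
4: NₕSₕ = 20546·12.2 = 250661.2
5: NₕSₕ = 20280·4.8 = 97344
Σ NₕSₕ = 541946.4.
n_2 = 150·111129.2/541946.4 = 30.758... → 31.

31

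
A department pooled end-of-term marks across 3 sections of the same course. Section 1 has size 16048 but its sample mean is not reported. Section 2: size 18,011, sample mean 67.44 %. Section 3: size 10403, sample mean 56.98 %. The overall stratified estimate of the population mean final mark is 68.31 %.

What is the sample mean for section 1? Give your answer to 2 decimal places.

N = 16048 + 18011 + 10403 = 44462.
Overall total = μ·N = 68.31·44462 = 3037199.22.
Subtract the known strata: 18011·67.44 + 10403·56.98 = 1807424.78.
Remaining total for section 1: 3037199.22 − 1807424.78 = 1229774.44.
Divide by its size: 1229774.44 / 16048 = 76.6310... → 76.63.

76.63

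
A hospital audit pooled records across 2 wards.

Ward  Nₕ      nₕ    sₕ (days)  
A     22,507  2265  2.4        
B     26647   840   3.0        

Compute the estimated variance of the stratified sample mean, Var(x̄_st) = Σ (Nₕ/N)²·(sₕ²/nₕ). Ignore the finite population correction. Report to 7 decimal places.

N = 49154; Wₕ = Nₕ/N.
ward A: (22507/49154)²·2.4²/2265 = 0.0005331774
ward B: (26647/49154)²·3.0²/840 = 0.0031487787
Sum = 0.0036819561 → 0.0036820.

0.0036820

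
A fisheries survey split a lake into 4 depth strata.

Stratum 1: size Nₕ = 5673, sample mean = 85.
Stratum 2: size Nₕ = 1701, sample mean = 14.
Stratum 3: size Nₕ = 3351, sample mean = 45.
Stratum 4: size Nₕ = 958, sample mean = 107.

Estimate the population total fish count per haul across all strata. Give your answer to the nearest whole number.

759320

Population total = Σ Nₕ·x̄ₕ (each stratum's size times its mean).
5673·85 + 1701·14 + 3351·45 + 958·107 = 482205 + 23814 + 150795 + 102506 = 759320.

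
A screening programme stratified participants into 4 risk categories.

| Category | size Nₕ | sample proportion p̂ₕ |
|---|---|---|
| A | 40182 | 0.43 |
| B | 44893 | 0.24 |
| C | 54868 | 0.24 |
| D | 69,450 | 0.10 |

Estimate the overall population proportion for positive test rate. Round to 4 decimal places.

Wₕ = Nₕ/N with N = 209393: 0.1919, 0.2144, 0.2620, 0.3317.
p̂_st = 0.1919·0.43 + 0.2144·0.24 + 0.2620·0.24 + 0.3317·0.10 ≈ 0.230026... → 0.2300.

0.2300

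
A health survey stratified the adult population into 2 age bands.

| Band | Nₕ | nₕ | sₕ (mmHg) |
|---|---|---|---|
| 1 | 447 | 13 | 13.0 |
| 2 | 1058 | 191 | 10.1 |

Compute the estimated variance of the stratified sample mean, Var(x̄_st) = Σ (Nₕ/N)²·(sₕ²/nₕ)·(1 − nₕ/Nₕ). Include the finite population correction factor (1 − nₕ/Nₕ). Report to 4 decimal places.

N = 1505. Term for each stratum: Wₕ²sₕ²/nₕ·(1−nₕ/Nₕ).
Var(x̄_st) = 1.1134420 + 0.2162923 = 1.3297344 → 1.3297.

1.3297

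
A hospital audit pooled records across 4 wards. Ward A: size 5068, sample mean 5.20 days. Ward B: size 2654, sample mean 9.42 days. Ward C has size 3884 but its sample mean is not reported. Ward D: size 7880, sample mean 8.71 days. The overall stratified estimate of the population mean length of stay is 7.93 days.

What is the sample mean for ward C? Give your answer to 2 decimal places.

Σ Nₕx̄ₕ = N·μ, so 3884·x̄_C = 19486·7.93 − (5068·5.20 + 2654·9.42 + 7880·8.71).
= 154523.98 − 119989.08 = 34534.9.
x̄_C = 34534.9 / 3884 = 8.8916... → 8.89.

8.89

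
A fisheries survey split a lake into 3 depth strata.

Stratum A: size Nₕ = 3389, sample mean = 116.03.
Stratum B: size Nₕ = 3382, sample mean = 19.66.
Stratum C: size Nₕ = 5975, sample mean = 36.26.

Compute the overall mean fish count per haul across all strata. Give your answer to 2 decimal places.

N = 3389 + 3382 + 5975 = 12746.
Weight each subgroup mean by Nₕ/N and sum.
Σ Nₕx̄ₕ = 3389·116.03 + 3382·19.66 + 5975·36.26 = 393225.67 + 66490.12 + 216653.5 = 676369.29.
Divide by N: 676369.29 / 12746 = 53.0652... → 53.07.

53.07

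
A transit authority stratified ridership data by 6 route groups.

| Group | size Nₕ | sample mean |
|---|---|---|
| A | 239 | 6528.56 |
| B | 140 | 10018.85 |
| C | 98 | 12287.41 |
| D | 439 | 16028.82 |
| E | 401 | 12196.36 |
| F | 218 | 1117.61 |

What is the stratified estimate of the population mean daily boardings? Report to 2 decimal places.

N = 1535; weights Wₕ = Nₕ/N = (0.1557, 0.0912, 0.0638, 0.2860, 0.2612, 0.1420).
x̄_st = Σ Wₕ·x̄ₕ = 0.1557·6528.56 + 0.0912·10018.85 + 0.0638·12287.41 + 0.2860·16028.82 + 0.2612·12196.36 + 0.1420·1117.61 ≈ 10643.7540...
→ 10643.75.

10643.75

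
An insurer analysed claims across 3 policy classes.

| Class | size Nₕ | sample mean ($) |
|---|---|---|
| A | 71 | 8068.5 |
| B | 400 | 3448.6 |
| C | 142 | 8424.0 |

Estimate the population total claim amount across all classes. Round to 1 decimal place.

A: 71·8068.5 = 572863.5
B: 400·3448.6 = 1379440
C: 142·8424.0 = 1196208
τ̂ = Σ Nₕx̄ₕ = 3148511.5.

3148511.5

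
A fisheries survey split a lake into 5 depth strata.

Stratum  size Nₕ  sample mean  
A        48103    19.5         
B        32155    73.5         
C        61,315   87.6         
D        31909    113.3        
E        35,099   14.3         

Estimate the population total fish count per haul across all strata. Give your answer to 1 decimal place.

12789800.4

A: 48103·19.5 = 938008.5
B: 32155·73.5 = 2363392.5
C: 61315·87.6 = 5371194
D: 31909·113.3 = 3615289.7
E: 35099·14.3 = 501915.7
τ̂ = Σ Nₕx̄ₕ = 12789800.4.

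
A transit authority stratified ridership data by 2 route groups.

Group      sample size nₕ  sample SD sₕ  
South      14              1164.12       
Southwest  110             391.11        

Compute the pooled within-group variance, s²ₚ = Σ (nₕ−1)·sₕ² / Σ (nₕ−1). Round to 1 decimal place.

281071.2

Degrees of freedom: 13 + 109 = 122.
Σ(nₕ−1)sₕ² = 13·1355175.3744 + 109·152967.0321 = 34290686.3661.
s²ₚ = 34290686.3661 / 122 = 281071.200... → 281071.2.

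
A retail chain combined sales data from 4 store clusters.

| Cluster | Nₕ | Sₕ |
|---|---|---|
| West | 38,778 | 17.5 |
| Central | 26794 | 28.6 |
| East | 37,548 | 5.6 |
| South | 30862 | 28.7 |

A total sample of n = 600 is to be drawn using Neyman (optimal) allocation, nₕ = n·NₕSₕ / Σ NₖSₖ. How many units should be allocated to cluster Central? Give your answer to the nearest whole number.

181

Σ NₕSₕ = 38778·17.5 + 26794·28.6 + 37548·5.6 + 30862·28.7 = 2540931.6.
Share for Central: 766308.4/2540931.6 = 0.30159.
n_Central = 600 × 0.30159 = 180.951... → 181.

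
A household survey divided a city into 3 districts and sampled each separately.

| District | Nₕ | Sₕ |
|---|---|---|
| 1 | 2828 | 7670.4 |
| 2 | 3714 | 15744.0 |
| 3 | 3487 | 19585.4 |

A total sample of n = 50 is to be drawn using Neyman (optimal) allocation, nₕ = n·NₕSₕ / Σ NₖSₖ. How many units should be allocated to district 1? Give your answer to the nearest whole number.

1: NₕSₕ = 2828·7670.4 = 21691891.2
2: NₕSₕ = 3714·15744.0 = 58473216
3: NₕSₕ = 3487·19585.4 = 68294289.8
Σ NₕSₕ = 148459397.
n_1 = 50·21691891.2/148459397 = 7.306... → 7.

7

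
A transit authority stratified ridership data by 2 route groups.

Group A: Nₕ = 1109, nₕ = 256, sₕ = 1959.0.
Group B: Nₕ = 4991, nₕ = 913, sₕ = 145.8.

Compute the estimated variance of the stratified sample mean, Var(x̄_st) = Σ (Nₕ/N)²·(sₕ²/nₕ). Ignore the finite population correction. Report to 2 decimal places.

N = 6100. Term for each stratum: Wₕ²sₕ²/nₕ.
Var(x̄_st) = 495.48707 + 15.58690 = 511.07397 → 511.07.

511.07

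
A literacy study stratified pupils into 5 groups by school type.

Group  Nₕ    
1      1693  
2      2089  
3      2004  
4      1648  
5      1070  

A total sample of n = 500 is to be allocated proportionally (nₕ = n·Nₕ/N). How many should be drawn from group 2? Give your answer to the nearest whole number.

N = 1693 + 2089 + 2004 + 1648 + 1070 = 8504.
n_2 = 500·2089/8504 = 122.825... → 123.

123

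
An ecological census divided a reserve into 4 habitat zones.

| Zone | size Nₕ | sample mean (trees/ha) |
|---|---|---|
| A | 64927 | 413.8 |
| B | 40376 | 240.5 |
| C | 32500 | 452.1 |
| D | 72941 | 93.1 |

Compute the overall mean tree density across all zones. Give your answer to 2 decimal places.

N = 210744; weights Wₕ = Nₕ/N = (0.3081, 0.1916, 0.1542, 0.3461).
x̄_st = Σ Wₕ·x̄ₕ = 0.3081·413.8 + 0.1916·240.5 + 0.1542·452.1 + 0.3461·93.1 ≈ 275.5062...
→ 275.51.

275.51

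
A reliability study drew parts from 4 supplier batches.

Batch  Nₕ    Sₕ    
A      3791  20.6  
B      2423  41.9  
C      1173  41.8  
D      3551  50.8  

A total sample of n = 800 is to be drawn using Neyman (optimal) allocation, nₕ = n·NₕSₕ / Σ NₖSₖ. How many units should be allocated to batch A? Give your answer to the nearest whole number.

153

A: NₕSₕ = 3791·20.6 = 78094.6
B: NₕSₕ = 2423·41.9 = 101523.7
C: NₕSₕ = 1173·41.8 = 49031.4
D: NₕSₕ = 3551·50.8 = 180390.8
Σ NₕSₕ = 409040.5.
n_A = 800·78094.6/409040.5 = 152.737... → 153.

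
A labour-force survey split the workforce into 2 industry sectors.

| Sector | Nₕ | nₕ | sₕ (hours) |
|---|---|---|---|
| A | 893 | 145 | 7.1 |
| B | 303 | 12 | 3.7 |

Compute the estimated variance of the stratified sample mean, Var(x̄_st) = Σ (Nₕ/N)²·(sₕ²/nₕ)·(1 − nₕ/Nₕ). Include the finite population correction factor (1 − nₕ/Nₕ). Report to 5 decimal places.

0.23267

N = 1196; Wₕ = Nₕ/N.
sector A: (893/1196)²·7.1²/145·(1 − 145/893) = 0.16234518
sector B: (303/1196)²·3.7²/12·(1 − 12/303) = 0.07032269
Sum = 0.23266787 → 0.23267.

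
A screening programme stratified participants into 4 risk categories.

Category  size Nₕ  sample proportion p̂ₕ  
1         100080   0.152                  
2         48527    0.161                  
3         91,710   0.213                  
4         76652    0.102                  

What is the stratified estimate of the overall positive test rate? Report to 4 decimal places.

Wₕ = Nₕ/N with N = 316969: 0.3157, 0.1531, 0.2893, 0.2418.
p̂_st = 0.3157·0.152 + 0.1531·0.161 + 0.2893·0.213 + 0.2418·0.102 ≈ 0.158936... → 0.1589.

0.1589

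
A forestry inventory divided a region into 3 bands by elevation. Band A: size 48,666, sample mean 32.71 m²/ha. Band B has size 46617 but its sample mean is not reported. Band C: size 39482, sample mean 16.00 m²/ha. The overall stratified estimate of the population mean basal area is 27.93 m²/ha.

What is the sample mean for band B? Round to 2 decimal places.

Σ Nₕx̄ₕ = N·μ, so 46617·x̄_B = 134765·27.93 − (48666·32.71 + 39482·16.00).
= 3763986.45 − 2223576.86 = 1540409.59.
x̄_B = 1540409.59 / 46617 = 33.0439... → 33.04.

33.04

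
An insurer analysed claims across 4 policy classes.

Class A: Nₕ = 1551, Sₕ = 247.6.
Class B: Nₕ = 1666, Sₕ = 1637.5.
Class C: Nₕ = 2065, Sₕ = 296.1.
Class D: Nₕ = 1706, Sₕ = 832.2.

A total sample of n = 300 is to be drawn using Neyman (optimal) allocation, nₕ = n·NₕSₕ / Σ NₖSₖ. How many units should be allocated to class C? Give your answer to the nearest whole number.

36

A: NₕSₕ = 1551·247.6 = 384027.6
B: NₕSₕ = 1666·1637.5 = 2728075
C: NₕSₕ = 2065·296.1 = 611446.5
D: NₕSₕ = 1706·832.2 = 1419733.2
Σ NₕSₕ = 5143282.3.
n_C = 300·611446.5/5143282.3 = 35.665... → 36.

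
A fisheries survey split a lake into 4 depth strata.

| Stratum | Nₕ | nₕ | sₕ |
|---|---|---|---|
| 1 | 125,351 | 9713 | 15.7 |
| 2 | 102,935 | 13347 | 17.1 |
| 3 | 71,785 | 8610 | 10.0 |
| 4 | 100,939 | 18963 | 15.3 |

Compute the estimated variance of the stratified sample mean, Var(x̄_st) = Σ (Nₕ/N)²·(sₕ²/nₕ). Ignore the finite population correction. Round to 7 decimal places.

0.0050775

N = 401010. Term for each stratum: Wₕ²sₕ²/nₕ.
Var(x̄_st) = 0.0024796542 + 0.0014435249 + 0.0003721807 + 0.0007821380 = 0.0050774979 → 0.0050775.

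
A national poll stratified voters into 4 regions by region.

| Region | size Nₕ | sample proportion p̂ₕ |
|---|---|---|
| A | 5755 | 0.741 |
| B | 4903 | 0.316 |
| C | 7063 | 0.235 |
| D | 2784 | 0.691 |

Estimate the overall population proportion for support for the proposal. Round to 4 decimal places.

N = 5755 + 4903 + 7063 + 2784 = 20505.
Overall proportion = Σ (Nₕ/N)·p̂ₕ.
Σ Nₕp̂ₕ = 4264.455 + 1549.348 + 1659.805 + 1923.744 = 9397.352.
9397.352 / 20505 = 0.458296... → 0.4583.

0.4583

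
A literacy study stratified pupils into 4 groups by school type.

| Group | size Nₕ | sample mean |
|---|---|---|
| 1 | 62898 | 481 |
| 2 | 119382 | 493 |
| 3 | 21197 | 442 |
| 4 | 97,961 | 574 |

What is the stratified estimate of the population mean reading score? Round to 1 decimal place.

513.2

N = 301438; weights Wₕ = Nₕ/N = (0.2087, 0.3960, 0.0703, 0.3250).
x̄_st = Σ Wₕ·x̄ₕ = 0.2087·481 + 0.3960·493 + 0.0703·442 + 0.3250·574 ≈ 513.233...
→ 513.2.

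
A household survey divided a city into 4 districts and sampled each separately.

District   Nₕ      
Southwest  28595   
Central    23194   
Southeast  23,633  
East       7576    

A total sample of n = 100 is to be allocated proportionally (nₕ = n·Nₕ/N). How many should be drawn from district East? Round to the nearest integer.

Share of district East = 7576/82998 = 0.09128.
Allocate 100 × 0.09128 = 9.128... → 9.

9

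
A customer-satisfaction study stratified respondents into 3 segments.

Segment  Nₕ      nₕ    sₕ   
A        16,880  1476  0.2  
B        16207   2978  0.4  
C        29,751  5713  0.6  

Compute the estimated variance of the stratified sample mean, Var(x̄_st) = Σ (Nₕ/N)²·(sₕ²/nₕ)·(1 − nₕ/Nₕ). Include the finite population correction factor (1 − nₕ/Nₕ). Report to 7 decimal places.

N = 62838. Term for each stratum: Wₕ²sₕ²/nₕ·(1−nₕ/Nₕ).
Var(x̄_st) = 0.0000017846 + 0.0000029173 + 0.0000114128 = 0.0000161147 → 0.0000161.

0.0000161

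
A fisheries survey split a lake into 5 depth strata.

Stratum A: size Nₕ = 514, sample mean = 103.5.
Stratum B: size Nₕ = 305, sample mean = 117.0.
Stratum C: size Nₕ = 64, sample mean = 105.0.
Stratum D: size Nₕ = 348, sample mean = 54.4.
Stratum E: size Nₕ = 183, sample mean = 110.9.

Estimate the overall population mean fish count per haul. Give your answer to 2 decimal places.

N = 514 + 305 + 64 + 348 + 183 = 1414.
Overall mean = Σ (Nₕ/N)·x̄ₕ — weight by population share, not a simple average.
Σ Nₕx̄ₕ = 514·103.5 + 305·117.0 + 64·105.0 + 348·54.4 + 183·110.9 = 53199 + 35685 + 6720 + 18931.2 + 20294.7 = 134829.9.
Divide by N: 134829.9 / 1414 = 95.3535... → 95.35.

95.35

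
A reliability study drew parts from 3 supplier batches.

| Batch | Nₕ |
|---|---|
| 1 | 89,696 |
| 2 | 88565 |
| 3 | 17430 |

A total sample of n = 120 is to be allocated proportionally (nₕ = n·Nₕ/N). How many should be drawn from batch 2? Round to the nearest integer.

N = 89696 + 88565 + 17430 = 195691.
n_2 = 120·88565/195691 = 54.309... → 54.

54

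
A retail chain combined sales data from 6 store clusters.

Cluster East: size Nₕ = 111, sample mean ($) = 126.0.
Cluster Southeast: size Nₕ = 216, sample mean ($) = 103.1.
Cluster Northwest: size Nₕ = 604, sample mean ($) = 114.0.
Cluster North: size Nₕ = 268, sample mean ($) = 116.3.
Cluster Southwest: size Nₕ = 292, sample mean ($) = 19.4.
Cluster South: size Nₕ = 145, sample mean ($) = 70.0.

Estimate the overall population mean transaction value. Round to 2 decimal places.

92.97

x̄_st = (Σ Nₕx̄ₕ) / (Σ Nₕ) = (111·126.0 + 216·103.1 + 604·114.0 + 268·116.3 + 292·19.4 + 145·70.0) / 1636
= 152094.8 / 1636 = 92.9675... → 92.97.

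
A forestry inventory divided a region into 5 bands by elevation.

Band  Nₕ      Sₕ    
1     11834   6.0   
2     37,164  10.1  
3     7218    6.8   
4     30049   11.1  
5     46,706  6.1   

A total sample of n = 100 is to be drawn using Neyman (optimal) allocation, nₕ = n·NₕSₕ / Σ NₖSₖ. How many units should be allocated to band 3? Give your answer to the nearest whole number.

1: NₕSₕ = 11834·6.0 = 71004
2: NₕSₕ = 37164·10.1 = 375356.4
3: NₕSₕ = 7218·6.8 = 49082.4
4: NₕSₕ = 30049·11.1 = 333543.9
5: NₕSₕ = 46706·6.1 = 284906.6
Σ NₕSₕ = 1113893.3.
n_3 = 100·49082.4/1113893.3 = 4.406... → 4.

4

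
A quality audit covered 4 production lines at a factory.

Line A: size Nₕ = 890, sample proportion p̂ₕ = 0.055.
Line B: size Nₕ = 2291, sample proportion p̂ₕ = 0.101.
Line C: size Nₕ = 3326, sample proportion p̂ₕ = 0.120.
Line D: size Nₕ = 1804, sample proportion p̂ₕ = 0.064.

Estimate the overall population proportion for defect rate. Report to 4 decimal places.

0.0956

N = 890 + 2291 + 3326 + 1804 = 8311.
Overall proportion = Σ (Nₕ/N)·p̂ₕ.
Σ Nₕp̂ₕ = 48.95 + 231.391 + 399.12 + 115.456 = 794.917.
794.917 / 8311 = 0.095646... → 0.0956.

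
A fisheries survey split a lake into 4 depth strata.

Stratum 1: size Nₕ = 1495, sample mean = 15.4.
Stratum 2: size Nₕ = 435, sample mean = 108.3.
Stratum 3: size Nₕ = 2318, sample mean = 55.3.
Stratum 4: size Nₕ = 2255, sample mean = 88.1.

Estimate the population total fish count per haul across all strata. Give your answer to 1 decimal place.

Population total = Σ Nₕ·x̄ₕ (each stratum's size times its mean).
1495·15.4 + 435·108.3 + 2318·55.3 + 2255·88.1 = 23023 + 47110.5 + 128185.4 + 198665.5 = 396984.4.

396984.4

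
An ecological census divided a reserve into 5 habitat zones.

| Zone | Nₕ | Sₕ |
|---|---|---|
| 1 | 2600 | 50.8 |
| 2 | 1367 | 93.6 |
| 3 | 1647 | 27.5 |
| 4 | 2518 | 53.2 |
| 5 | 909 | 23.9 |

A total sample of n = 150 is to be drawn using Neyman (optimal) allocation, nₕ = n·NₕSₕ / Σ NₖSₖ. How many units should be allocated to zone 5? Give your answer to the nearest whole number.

Σ NₕSₕ = 2600·50.8 + 1367·93.6 + 1647·27.5 + 2518·53.2 + 909·23.9 = 461006.4.
Share for 5: 21725.1/461006.4 = 0.04713.
n_5 = 150 × 0.04713 = 7.069... → 7.

7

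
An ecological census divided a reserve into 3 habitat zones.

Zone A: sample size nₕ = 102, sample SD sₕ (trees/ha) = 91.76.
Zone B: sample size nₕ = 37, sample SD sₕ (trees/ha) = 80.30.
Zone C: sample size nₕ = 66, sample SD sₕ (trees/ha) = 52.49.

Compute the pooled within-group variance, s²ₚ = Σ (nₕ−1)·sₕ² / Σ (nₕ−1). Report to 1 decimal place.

A: (102−1)·91.76² = 101·8419.8976 = 850409.6576
B: (37−1)·80.30² = 36·6448.09 = 232131.24
C: (66−1)·52.49² = 65·2755.2001 = 179088.0065
Numerator = 1261628.9041; denominator = Σ(nₕ−1) = 202.
s²ₚ = 1261628.9041/202 = 6245.688... → 6245.7.

6245.7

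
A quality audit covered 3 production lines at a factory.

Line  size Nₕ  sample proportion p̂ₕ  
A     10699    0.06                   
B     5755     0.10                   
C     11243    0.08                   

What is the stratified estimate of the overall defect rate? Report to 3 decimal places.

0.076

N = 10699 + 5755 + 11243 = 27697.
Overall proportion = Σ (Nₕ/N)·p̂ₕ.
Σ Nₕp̂ₕ = 641.94 + 575.5 + 899.44 = 2116.88.
2116.88 / 27697 = 0.07643... → 0.076.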